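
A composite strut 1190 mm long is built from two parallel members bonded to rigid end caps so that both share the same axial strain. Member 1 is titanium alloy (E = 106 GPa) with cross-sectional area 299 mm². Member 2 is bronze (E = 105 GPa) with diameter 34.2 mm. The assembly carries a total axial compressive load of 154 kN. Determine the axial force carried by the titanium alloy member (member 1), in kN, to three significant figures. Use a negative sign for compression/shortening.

-38.1 kN

A_2 = 918.6 mm².
Equal strain + equilibrium ⇒ each member carries load in proportion to AE: A₁E₁ = 31690000 N, A₂E₂ = 96460000 N, ΣAE = 128200000 N.
F₁ = P·A₁E₁/ΣAE = -154000·31690000/128200000 = -38090 N.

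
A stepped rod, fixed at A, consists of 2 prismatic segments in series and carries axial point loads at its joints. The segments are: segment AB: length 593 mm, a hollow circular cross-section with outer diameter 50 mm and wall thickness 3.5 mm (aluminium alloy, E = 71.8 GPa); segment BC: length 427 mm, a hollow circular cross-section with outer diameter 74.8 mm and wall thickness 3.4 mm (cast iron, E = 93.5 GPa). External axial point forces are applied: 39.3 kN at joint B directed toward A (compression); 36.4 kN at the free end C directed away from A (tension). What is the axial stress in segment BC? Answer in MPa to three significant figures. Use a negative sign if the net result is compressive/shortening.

47.7 MPa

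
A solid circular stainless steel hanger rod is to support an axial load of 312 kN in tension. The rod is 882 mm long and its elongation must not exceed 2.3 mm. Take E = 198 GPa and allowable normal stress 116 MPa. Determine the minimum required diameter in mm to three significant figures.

58.5 mm

Required area A ≥ P/σ_allow = 312000/116 = 2690 mm².
For a solid circular section, d ≥ √(4A/π) = 58.52 mm.
Elongation limit: A ≥ PL/(Eδ_allow) = 312000·882/(198000·2.3) = 604.3 mm² ⇒ d ≥ 27.74 mm.
The stress limit governs.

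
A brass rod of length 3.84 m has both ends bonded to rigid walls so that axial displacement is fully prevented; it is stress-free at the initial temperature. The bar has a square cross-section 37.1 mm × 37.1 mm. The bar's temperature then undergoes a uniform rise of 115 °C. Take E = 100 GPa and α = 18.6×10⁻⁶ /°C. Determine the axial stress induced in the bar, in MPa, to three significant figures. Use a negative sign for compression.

Free thermal expansion αLΔT = 18.6e-6 · 3840 · 115 = 8.214 mm.
The walls impose strain ε = −(8.214)/3840 = -2.1390e-03; σ = Eε = 100000 · -2.1390e-03 = -213.9 MPa.

-214 MPa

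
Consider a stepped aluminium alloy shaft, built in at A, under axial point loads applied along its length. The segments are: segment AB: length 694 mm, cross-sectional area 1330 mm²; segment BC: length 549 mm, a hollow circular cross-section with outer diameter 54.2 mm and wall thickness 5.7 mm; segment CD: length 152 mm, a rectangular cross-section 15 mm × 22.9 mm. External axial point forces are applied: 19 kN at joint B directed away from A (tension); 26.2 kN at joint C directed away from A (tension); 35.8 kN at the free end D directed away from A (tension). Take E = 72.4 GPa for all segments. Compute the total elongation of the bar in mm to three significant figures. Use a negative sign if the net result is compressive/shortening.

Internal axial forces (sectioning from the free end, tension +): N_CD = 35.8 kN, N_BC = 62 kN, N_AB = 81 kN.
A_BC = 868.5 mm².
A_CD = 343.5 mm².
δ_AB = 81000·694/(1330·72400) = 0.5838 mm
δ_BC = 62000·549/(868.5·72400) = 0.5413 mm
δ_CD = 35800·152/(343.5·72400) = 0.2188 mm
δ = Σδ_i = 1.344 mm.

1.34 mm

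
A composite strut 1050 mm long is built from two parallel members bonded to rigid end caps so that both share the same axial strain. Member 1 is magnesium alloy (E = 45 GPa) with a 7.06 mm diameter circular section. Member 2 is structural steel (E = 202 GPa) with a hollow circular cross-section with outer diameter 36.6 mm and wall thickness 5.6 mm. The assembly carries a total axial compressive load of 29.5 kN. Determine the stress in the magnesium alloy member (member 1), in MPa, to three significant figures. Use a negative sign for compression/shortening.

A_1 = 39.15 mm².
A_2 = 545.4 mm².
Equal strain + equilibrium ⇒ each member carries load in proportion to AE: A₁E₁ = 1762000 N, A₂E₂ = 110200000 N, ΣAE = 111900000 N.
σ₁ = P·E₁/ΣAE = -29500·45000/111900000 = -11.86 MPa.

-11.9 MPa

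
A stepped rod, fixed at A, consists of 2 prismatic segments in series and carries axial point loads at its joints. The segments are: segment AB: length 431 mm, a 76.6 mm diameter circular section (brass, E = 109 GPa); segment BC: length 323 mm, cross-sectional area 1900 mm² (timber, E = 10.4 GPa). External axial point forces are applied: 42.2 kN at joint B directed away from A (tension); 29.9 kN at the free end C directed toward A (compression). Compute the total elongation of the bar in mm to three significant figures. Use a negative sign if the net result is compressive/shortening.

Internal axial forces (sectioning from the free end, tension +): N_BC = -29.9 kN, N_AB = 12.3 kN.
A_AB = 4608 mm².
δ_AB = 12300·431/(4608·109000) = 0.01055 mm
δ_BC = -29900·323/(1900·10400) = -0.4888 mm
δ = Σδ_i = -0.4782 mm.

-0.478 mm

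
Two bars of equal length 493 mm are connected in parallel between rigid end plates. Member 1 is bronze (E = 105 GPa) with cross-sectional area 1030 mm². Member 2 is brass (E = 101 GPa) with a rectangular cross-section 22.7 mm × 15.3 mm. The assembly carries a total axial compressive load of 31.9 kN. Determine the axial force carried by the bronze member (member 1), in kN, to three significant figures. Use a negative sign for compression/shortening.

-24.1 kN

A_2 = 347.3 mm².
Equal strain + equilibrium ⇒ each member carries load in proportion to AE: A₁E₁ = 108200000 N, A₂E₂ = 35080000 N, ΣAE = 143200000 N.
F₁ = P·A₁E₁/ΣAE = -31900·108200000/143200000 = -24090 N.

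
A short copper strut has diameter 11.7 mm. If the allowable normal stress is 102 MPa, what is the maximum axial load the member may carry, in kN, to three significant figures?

11.0 kN

A = 107.5 mm².
P_max = σ_allow · A = 102 · 107.5 = 10970 N = 10.97 kN.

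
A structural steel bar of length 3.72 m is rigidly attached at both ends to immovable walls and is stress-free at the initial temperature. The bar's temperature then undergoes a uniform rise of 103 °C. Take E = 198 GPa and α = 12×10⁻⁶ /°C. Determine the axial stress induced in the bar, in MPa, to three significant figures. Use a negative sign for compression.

-245 MPa

Free thermal expansion αLΔT = 12e-6 · 3720 · 103 = 4.598 mm.
The walls impose strain ε = −(4.598)/3720 = -1.2360e-03; σ = Eε = 198000 · -1.2360e-03 = -244.7 MPa.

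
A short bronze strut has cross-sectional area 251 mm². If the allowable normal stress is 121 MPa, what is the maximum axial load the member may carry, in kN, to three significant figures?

P_max = σ_allow · A = 121 · 251 = 30370 N = 30.37 kN.

30.4 kN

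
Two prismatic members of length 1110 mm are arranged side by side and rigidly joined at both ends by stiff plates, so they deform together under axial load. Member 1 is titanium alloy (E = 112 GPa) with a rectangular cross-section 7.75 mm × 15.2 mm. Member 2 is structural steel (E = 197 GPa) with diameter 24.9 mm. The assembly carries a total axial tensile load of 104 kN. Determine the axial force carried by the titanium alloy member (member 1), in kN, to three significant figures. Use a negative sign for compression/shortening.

A_1 = 117.8 mm².
A_2 = 487 mm².
Equal strain + equilibrium ⇒ each member carries load in proportion to AE: A₁E₁ = 13190000 N, A₂E₂ = 95930000 N, ΣAE = 109100000 N.
F₁ = P·A₁E₁/ΣAE = 104000·13190000/109100000 = 12570 N.

12.6 kN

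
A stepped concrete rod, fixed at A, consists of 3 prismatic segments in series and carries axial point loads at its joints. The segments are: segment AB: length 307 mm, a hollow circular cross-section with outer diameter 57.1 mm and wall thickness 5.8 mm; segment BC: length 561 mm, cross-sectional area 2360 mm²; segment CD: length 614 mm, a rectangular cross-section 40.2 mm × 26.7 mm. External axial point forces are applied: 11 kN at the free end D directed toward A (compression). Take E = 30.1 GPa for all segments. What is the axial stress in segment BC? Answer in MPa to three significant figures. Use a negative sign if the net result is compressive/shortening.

Internal axial forces (sectioning from the free end, tension +): N_CD = -11 kN, N_BC = -11 kN, N_AB = -11 kN.
σ_BC = N_BC/A_BC = -11000/2360 = -4.661 MPa.

-4.66 MPa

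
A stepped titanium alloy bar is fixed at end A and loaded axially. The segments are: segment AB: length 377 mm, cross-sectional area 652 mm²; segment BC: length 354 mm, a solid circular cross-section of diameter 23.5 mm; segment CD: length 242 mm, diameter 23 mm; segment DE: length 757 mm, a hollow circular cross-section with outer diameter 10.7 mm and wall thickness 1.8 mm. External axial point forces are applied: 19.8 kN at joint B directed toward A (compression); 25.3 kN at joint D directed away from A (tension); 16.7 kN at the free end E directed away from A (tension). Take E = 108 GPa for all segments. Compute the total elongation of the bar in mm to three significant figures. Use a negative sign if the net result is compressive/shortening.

Internal axial forces (sectioning from the free end, tension +): N_DE = 16.7 kN, N_CD = 42 kN, N_BC = 42 kN, N_AB = 22.2 kN.
A_BC = 433.7 mm².
A_CD = 415.5 mm².
A_DE = 50.33 mm².
δ_AB = 22200·377/(652·108000) = 0.1189 mm
δ_BC = 42000·354/(433.7·108000) = 0.3174 mm
δ_CD = 42000·242/(415.5·108000) = 0.2265 mm
δ_DE = 16700·757/(50.33·108000) = 2.326 mm
δ = Σδ_i = 2.989 mm.

2.99 mm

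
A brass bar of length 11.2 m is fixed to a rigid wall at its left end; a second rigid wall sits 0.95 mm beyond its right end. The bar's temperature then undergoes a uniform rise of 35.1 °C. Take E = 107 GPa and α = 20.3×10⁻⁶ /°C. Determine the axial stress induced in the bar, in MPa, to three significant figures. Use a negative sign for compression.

-67.2 MPa

Free thermal expansion αLΔT = 20.3e-6 · 11200 · 35.1 = 7.98 mm.
The walls engage after the gap closes; constrained expansion = 7.98 − 0.95 = 7.03 mm.
The walls impose strain ε = −(7.03)/11200 = -6.2771e-04; σ = Eε = 107000 · -6.2771e-04 = -67.16 MPa.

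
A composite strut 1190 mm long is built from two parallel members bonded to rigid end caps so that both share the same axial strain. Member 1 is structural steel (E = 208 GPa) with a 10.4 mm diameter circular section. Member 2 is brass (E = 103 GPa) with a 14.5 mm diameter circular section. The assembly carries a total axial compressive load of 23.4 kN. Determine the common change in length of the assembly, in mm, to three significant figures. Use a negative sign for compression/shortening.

A_1 = 84.95 mm².
A_2 = 165.1 mm².
Equal strain + equilibrium ⇒ each member carries load in proportion to AE: A₁E₁ = 17670000 N, A₂E₂ = 17010000 N, ΣAE = 34680000 N.
δ = PL/ΣAE = -23400·1190/34680000 = -0.803 mm.

-0.803 mm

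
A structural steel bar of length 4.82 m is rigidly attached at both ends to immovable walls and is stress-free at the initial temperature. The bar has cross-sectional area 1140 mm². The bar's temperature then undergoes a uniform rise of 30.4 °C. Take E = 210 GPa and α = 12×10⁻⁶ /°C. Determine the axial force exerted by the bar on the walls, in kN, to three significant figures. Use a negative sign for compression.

Free thermal expansion αLΔT = 12e-6 · 4820 · 30.4 = 1.758 mm.
The walls impose strain ε = −(1.758)/4820 = -3.6480e-04; σ = Eε = 210000 · -3.6480e-04 = -76.61 MPa.
Wall reaction R = σ·A = -76.61·1140 = -87330 N = -87.33 kN.

-87.3 kN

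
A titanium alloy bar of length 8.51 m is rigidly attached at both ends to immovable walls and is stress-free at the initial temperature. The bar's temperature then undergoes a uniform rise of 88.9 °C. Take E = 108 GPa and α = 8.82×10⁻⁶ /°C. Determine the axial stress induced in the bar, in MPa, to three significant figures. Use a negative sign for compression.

-84.7 MPa

Free thermal expansion αLΔT = 8.82e-6 · 8510 · 88.9 = 6.673 mm.
The walls impose strain ε = −(6.673)/8510 = -7.8410e-04; σ = Eε = 108000 · -7.8410e-04 = -84.68 MPa.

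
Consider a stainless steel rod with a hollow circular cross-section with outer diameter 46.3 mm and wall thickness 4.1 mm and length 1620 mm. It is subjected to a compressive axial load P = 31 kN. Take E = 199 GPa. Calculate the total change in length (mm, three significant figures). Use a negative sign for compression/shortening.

-0.464 mm

A = 543.6 mm².
δ_mech = NL/(AE) = -31000·1620/(543.6·199000) = -0.4643 mm.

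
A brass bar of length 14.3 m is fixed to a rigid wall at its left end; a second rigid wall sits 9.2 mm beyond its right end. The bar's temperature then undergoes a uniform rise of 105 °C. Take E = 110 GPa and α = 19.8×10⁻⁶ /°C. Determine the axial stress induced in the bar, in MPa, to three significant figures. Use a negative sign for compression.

-158 MPa

Free thermal expansion αLΔT = 19.8e-6 · 14300 · 105 = 29.73 mm.
The walls engage after the gap closes; constrained expansion = 29.73 − 9.2 = 20.53 mm.
The walls impose strain ε = −(20.53)/14300 = -1.4356e-03; σ = Eε = 110000 · -1.4356e-03 = -157.9 MPa.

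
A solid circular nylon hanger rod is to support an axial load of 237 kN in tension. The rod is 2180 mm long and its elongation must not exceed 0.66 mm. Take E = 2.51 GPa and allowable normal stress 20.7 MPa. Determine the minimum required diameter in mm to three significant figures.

Required area A ≥ P/σ_allow = 237000/20.7 = 11450 mm².
For a solid circular section, d ≥ √(4A/π) = 120.7 mm.
Elongation limit: A ≥ PL/(Eδ_allow) = 237000·2180/(2510·0.66) = 311900 mm² ⇒ d ≥ 630.2 mm.
The elongation limit governs.

630 mm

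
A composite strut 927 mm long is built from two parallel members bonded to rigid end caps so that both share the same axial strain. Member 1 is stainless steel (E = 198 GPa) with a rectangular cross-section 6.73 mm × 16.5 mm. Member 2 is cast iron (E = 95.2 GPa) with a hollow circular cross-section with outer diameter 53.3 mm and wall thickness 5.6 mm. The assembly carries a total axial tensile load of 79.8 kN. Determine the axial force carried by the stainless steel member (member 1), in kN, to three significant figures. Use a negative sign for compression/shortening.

17.2 kN

A_1 = 111 mm².
A_2 = 839.2 mm².
Equal strain + equilibrium ⇒ each member carries load in proportion to AE: A₁E₁ = 21990000 N, A₂E₂ = 79890000 N, ΣAE = 101900000 N.
F₁ = P·A₁E₁/ΣAE = 79800·21990000/101900000 = 17220 N.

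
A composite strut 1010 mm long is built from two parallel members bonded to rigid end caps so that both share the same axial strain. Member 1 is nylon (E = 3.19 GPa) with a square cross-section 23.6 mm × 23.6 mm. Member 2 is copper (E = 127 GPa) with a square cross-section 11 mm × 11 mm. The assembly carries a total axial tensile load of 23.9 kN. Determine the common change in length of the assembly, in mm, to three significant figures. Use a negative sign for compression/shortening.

A_1 = 557 mm².
A_2 = 121 mm².
Equal strain + equilibrium ⇒ each member carries load in proportion to AE: A₁E₁ = 1777000 N, A₂E₂ = 15370000 N, ΣAE = 17140000 N.
δ = PL/ΣAE = 23900·1010/17140000 = 1.408 mm.

1.41 mm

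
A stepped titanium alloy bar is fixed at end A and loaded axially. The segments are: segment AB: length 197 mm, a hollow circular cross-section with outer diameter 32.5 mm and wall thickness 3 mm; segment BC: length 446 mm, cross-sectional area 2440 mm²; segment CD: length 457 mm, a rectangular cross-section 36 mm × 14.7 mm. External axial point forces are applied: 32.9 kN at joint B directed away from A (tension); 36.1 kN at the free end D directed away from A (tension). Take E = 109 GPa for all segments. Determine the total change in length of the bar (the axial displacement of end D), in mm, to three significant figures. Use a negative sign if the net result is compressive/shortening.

0.795 mm

Internal axial forces (sectioning from the free end, tension +): N_CD = 36.1 kN, N_BC = 36.1 kN, N_AB = 69 kN.
A_AB = 278 mm².
A_CD = 529.2 mm².
δ_AB = 69000·197/(278·109000) = 0.4485 mm
δ_BC = 36100·446/(2440·109000) = 0.06054 mm
δ_CD = 36100·457/(529.2·109000) = 0.286 mm
δ = Σδ_i = 0.7951 mm.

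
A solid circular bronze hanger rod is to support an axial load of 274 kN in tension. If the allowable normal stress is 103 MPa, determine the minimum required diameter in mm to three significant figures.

58.2 mm

Required area A ≥ P/σ_allow = 274000/103 = 2660 mm².
For a solid circular section, d ≥ √(4A/π) = 58.2 mm.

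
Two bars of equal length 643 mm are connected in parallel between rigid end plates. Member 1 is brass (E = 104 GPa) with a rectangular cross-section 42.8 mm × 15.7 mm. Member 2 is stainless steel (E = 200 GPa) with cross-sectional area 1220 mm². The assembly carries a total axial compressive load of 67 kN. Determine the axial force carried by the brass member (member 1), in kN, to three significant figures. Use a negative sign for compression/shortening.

A_1 = 672 mm².
Equal strain + equilibrium ⇒ each member carries load in proportion to AE: A₁E₁ = 69880000 N, A₂E₂ = 244000000 N, ΣAE = 313900000 N.
F₁ = P·A₁E₁/ΣAE = -67000·69880000/313900000 = -14920 N.

-14.9 kN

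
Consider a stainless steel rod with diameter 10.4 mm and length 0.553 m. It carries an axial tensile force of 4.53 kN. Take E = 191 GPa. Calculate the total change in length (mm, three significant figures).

0.154 mm

A = 84.95 mm².
δ_mech = NL/(AE) = 4530·553/(84.95·191000) = 0.1544 mm.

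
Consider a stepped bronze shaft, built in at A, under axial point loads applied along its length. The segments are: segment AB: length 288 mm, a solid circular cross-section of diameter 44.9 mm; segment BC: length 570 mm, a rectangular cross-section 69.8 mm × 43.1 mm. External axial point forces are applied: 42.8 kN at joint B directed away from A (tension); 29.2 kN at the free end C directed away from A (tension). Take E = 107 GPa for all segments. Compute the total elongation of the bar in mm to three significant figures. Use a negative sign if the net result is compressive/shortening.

0.174 mm

Internal axial forces (sectioning from the free end, tension +): N_BC = 29.2 kN, N_AB = 72 kN.
A_AB = 1583 mm².
A_BC = 3008 mm².
δ_AB = 72000·288/(1583·107000) = 0.1224 mm
δ_BC = 29200·570/(3008·107000) = 0.05171 mm
δ = Σδ_i = 0.1741 mm.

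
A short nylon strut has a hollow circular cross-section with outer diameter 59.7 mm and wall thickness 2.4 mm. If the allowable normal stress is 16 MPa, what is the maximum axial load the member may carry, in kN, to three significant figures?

A = 432 mm².
P_max = σ_allow · A = 16 · 432 = 6913 N = 6.913 kN.

6.91 kN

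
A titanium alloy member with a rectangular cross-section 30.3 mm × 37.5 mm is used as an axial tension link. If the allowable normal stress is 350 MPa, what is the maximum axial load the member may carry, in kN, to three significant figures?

A = 1136 mm².
P_max = σ_allow · A = 350 · 1136 = 397700 N = 397.7 kN.

398 kN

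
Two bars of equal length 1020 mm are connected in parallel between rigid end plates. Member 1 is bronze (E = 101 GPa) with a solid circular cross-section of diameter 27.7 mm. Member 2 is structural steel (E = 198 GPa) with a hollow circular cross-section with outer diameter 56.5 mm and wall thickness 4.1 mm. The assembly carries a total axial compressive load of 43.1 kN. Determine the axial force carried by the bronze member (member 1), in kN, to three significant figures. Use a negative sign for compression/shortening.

-13.5 kN

A_1 = 602.6 mm².
A_2 = 674.9 mm².
Equal strain + equilibrium ⇒ each member carries load in proportion to AE: A₁E₁ = 60870000 N, A₂E₂ = 133600000 N, ΣAE = 194500000 N.
F₁ = P·A₁E₁/ΣAE = -43100·60870000/194500000 = -13490 N.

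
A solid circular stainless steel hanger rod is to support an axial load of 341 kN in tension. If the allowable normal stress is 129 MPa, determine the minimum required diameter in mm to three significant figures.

Required area A ≥ P/σ_allow = 341000/129 = 2643 mm².
For a solid circular section, d ≥ √(4A/π) = 58.01 mm.

58.0 mm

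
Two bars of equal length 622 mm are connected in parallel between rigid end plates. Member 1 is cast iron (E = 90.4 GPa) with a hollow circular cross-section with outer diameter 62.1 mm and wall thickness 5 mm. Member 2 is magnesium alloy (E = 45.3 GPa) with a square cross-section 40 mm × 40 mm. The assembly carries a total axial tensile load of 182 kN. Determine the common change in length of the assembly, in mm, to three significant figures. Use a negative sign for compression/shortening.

0.737 mm

A_1 = 896.9 mm².
A_2 = 1600 mm².
Equal strain + equilibrium ⇒ each member carries load in proportion to AE: A₁E₁ = 81080000 N, A₂E₂ = 72480000 N, ΣAE = 153600000 N.
δ = PL/ΣAE = 182000·622/153600000 = 0.7372 mm.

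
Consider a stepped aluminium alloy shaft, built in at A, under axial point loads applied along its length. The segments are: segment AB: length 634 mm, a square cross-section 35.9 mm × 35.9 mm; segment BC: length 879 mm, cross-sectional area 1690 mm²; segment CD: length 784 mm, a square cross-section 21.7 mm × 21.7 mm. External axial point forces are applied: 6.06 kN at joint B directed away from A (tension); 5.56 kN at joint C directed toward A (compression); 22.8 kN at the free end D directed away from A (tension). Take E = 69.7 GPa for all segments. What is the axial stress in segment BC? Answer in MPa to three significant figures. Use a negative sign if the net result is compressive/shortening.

10.2 MPa

Internal axial forces (sectioning from the free end, tension +): N_CD = 22.8 kN, N_BC = 17.24 kN, N_AB = 23.3 kN.
σ_BC = N_BC/A_BC = 17240/1690 = 10.2 MPa.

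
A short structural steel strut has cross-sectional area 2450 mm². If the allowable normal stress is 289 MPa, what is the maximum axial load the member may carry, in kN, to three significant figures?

P_max = σ_allow · A = 289 · 2450 = 708000 N = 708 kN.

708 kN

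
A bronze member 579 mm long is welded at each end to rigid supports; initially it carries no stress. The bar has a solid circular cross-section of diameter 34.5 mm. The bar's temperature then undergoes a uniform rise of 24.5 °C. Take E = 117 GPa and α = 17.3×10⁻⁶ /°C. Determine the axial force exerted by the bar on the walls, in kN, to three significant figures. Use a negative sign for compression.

-46.4 kN

Free thermal expansion αLΔT = 17.3e-6 · 579 · 24.5 = 0.2454 mm.
The walls impose strain ε = −(0.2454)/579 = -4.2385e-04; σ = Eε = 117000 · -4.2385e-04 = -49.59 MPa.
Wall reaction R = σ·A = -49.59·934.8 = -46360 N = -46.36 kN.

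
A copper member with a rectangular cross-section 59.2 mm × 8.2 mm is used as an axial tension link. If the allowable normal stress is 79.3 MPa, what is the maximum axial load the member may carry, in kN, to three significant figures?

38.5 kN

A = 485.4 mm².
P_max = σ_allow · A = 79.3 · 485.4 = 38500 N = 38.5 kN.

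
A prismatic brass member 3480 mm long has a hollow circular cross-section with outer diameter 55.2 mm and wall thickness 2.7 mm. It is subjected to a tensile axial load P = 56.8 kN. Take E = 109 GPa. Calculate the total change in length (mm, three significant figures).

4.07 mm

A = 445.3 mm².
δ_mech = NL/(AE) = 56800·3480/(445.3·109000) = 4.072 mm.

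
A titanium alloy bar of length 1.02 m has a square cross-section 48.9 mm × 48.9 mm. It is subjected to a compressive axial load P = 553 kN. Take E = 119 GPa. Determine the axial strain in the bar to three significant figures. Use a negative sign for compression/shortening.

A = 2391 mm².
σ = N/A = -231.3 MPa; ε = σ/E = -231.3/119000 = -1.943e-03.

-0.00194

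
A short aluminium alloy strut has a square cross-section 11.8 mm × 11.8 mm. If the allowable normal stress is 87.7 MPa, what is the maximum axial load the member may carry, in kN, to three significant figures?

12.2 kN

A = 139.2 mm².
P_max = σ_allow · A = 87.7 · 139.2 = 12210 N = 12.21 kN.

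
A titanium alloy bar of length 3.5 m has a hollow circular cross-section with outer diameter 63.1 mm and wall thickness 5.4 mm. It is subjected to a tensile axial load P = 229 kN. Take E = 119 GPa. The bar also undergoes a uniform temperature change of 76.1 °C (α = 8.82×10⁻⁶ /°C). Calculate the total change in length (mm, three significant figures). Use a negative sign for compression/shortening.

9.23 mm

A = 978.9 mm².
δ_mech = NL/(AE) = 229000·3500/(978.9·119000) = 6.881 mm.
δ_thermal = αLΔT = 8.82e-6·3500·76.1 = 2.349 mm.
δ = δ_mech + δ_thermal = 9.23 mm.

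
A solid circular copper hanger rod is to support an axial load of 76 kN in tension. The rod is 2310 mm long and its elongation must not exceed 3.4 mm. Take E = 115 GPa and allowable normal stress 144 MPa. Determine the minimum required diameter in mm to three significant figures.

25.9 mm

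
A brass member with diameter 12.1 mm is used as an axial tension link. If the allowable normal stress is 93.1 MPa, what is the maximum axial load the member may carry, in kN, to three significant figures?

10.7 kN

A = 115 mm².
P_max = σ_allow · A = 93.1 · 115 = 10710 N = 10.71 kN.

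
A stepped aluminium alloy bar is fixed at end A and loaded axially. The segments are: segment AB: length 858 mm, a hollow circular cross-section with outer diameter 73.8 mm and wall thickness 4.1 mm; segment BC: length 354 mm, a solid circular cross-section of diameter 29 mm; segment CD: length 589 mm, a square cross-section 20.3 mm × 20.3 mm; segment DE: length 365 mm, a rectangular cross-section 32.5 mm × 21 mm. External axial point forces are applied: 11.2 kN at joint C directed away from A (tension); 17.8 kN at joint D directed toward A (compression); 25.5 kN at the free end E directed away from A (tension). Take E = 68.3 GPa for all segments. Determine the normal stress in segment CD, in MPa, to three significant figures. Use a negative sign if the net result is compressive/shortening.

18.7 MPa

Internal axial forces (sectioning from the free end, tension +): N_DE = 25.5 kN, N_CD = 7.7 kN, N_BC = 18.9 kN, N_AB = 18.9 kN.
A_CD = 412.1 mm².
σ_CD = N_CD/A_CD = 7700/412.1 = 18.69 MPa.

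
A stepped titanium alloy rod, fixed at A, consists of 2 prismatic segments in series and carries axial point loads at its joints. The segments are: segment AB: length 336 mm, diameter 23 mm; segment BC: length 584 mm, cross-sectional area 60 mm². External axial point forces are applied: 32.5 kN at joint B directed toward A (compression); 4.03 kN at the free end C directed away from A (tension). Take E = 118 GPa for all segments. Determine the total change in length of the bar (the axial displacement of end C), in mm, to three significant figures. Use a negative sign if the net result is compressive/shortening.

0.137 mm

Internal axial forces (sectioning from the free end, tension +): N_BC = 4.03 kN, N_AB = -28.47 kN.
A_AB = 415.5 mm².
δ_AB = -28470·336/(415.5·118000) = -0.1951 mm
δ_BC = 4030·584/(60·118000) = 0.3324 mm
δ = Σδ_i = 0.1373 mm.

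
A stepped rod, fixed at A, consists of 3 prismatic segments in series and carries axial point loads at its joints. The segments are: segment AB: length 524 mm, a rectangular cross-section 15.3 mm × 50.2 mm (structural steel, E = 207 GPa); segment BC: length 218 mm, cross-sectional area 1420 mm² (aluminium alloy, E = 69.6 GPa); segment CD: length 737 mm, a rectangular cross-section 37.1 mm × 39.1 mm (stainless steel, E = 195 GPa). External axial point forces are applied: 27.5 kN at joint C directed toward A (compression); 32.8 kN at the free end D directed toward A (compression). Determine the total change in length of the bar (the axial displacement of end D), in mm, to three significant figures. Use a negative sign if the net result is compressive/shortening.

Internal axial forces (sectioning from the free end, tension +): N_CD = -32.8 kN, N_BC = -60.3 kN, N_AB = -60.3 kN.
A_AB = 768.1 mm².
A_CD = 1451 mm².
δ_AB = -60300·524/(768.1·207000) = -0.1987 mm
δ_BC = -60300·218/(1420·69600) = -0.133 mm
δ_CD = -32800·737/(1451·195000) = -0.08546 mm
δ = Σδ_i = -0.4172 mm.

-0.417 mm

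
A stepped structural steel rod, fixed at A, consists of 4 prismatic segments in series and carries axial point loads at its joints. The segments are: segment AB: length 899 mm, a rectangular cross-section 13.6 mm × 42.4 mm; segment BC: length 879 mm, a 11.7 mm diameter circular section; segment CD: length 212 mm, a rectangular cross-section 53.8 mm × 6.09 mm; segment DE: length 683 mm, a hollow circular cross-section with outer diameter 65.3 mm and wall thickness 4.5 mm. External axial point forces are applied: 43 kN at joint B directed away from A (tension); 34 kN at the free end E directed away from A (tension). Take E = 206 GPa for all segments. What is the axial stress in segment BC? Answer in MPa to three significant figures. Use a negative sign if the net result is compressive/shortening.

316 MPa

Internal axial forces (sectioning from the free end, tension +): N_DE = 34 kN, N_CD = 34 kN, N_BC = 34 kN, N_AB = 77 kN.
A_BC = 107.5 mm².
σ_BC = N_BC/A_BC = 34000/107.5 = 316.2 MPa.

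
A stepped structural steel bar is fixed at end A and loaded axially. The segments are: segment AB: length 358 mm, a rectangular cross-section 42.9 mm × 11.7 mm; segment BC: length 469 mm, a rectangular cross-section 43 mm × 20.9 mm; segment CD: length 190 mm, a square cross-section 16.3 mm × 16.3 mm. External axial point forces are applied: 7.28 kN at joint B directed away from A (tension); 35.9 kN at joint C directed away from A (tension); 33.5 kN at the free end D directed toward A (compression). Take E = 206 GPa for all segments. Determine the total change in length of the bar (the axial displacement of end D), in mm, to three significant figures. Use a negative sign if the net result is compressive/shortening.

-0.0767 mm

Internal axial forces (sectioning from the free end, tension +): N_CD = -33.5 kN, N_BC = 2.4 kN, N_AB = 9.68 kN.
A_AB = 501.9 mm².
A_BC = 898.7 mm².
A_CD = 265.7 mm².
δ_AB = 9680·358/(501.9·206000) = 0.03352 mm
δ_BC = 2400·469/(898.7·206000) = 0.00608 mm
δ_CD = -33500·190/(265.7·206000) = -0.1163 mm
δ = Σδ_i = -0.0767 mm.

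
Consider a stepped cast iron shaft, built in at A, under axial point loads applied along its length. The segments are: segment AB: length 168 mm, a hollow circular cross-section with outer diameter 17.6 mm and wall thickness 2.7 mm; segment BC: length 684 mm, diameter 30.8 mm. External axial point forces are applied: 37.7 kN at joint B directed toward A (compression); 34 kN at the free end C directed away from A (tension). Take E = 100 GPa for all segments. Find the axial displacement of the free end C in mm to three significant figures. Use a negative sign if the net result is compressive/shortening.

Internal axial forces (sectioning from the free end, tension +): N_BC = 34 kN, N_AB = -3.7 kN.
A_AB = 126.4 mm².
A_BC = 745.1 mm².
δ_AB = -3700·168/(126.4·100000) = -0.04918 mm
δ_BC = 34000·684/(745.1·100000) = 0.3121 mm
δ = Σδ_i = 0.263 mm.

0.263 mm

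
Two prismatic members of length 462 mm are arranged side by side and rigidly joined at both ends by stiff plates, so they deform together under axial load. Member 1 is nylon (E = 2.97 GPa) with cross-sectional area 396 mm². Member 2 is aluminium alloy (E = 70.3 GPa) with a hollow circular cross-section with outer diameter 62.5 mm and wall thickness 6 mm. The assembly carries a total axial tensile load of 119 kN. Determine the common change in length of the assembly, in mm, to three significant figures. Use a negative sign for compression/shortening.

A_2 = 1065 mm².
Equal strain + equilibrium ⇒ each member carries load in proportion to AE: A₁E₁ = 1176000 N, A₂E₂ = 74870000 N, ΣAE = 76050000 N.
δ = PL/ΣAE = 119000·462/76050000 = 0.723 mm.

0.723 mm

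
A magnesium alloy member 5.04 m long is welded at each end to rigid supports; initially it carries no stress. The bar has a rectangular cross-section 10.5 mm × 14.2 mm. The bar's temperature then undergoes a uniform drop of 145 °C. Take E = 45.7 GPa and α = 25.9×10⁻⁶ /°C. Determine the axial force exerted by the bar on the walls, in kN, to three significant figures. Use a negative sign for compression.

Free thermal expansion αLΔT = 25.9e-6 · 5040 · -145 = -18.93 mm.
The walls impose strain ε = −(-18.93)/5040 = 3.7555e-03; σ = Eε = 45700 · 3.7555e-03 = 171.6 MPa.
Wall reaction R = σ·A = 171.6·149.1 = 25590 N = 25.59 kN.

25.6 kN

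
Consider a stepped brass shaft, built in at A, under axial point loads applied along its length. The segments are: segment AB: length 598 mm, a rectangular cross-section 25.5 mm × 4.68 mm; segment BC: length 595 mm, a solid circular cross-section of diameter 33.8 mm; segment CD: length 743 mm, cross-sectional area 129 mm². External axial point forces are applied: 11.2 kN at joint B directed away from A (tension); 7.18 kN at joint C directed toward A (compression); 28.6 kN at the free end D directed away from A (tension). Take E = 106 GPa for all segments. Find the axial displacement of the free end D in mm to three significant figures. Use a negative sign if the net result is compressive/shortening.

3.23 mm

Internal axial forces (sectioning from the free end, tension +): N_CD = 28.6 kN, N_BC = 21.42 kN, N_AB = 32.62 kN.
A_AB = 119.3 mm².
A_BC = 897.3 mm².
δ_AB = 32620·598/(119.3·106000) = 1.542 mm
δ_BC = 21420·595/(897.3·106000) = 0.134 mm
δ_CD = 28600·743/(129·106000) = 1.554 mm
δ = Σδ_i = 3.23 mm.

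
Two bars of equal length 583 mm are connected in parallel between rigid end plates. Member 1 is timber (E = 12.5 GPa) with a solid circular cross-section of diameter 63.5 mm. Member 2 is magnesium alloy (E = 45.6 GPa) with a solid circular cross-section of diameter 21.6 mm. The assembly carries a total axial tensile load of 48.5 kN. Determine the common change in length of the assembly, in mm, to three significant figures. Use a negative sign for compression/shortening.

A_1 = 3167 mm².
A_2 = 366.4 mm².
Equal strain + equilibrium ⇒ each member carries load in proportion to AE: A₁E₁ = 39590000 N, A₂E₂ = 16710000 N, ΣAE = 56300000 N.
δ = PL/ΣAE = 48500·583/56300000 = 0.5023 mm.

0.502 mm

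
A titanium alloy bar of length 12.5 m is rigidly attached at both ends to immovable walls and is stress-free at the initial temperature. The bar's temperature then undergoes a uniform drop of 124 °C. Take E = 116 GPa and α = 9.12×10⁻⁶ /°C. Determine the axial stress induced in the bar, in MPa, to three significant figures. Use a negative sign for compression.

Free thermal expansion αLΔT = 9.12e-6 · 12500 · -124 = -14.14 mm.
The walls impose strain ε = −(-14.14)/12500 = 1.1309e-03; σ = Eε = 116000 · 1.1309e-03 = 131.2 MPa.

131 MPa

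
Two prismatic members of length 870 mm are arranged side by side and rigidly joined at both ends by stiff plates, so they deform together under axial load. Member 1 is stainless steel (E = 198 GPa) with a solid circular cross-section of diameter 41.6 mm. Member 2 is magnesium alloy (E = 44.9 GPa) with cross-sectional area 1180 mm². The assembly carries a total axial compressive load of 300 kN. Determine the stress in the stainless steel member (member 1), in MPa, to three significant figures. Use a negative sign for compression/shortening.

A_1 = 1359 mm².
Equal strain + equilibrium ⇒ each member carries load in proportion to AE: A₁E₁ = 269100000 N, A₂E₂ = 52980000 N, ΣAE = 322100000 N.
σ₁ = P·E₁/ΣAE = -300000·198000/322100000 = -184.4 MPa.

-184 MPa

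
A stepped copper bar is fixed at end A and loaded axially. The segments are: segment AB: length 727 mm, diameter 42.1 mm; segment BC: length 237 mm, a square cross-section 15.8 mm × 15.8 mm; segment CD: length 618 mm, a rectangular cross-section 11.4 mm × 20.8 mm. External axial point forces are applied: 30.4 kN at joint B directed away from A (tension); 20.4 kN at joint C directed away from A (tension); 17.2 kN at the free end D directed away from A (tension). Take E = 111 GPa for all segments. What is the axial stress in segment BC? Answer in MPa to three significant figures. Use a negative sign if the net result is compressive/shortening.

151 MPa

Internal axial forces (sectioning from the free end, tension +): N_CD = 17.2 kN, N_BC = 37.6 kN, N_AB = 68 kN.
A_BC = 249.6 mm².
σ_BC = N_BC/A_BC = 37600/249.6 = 150.6 MPa.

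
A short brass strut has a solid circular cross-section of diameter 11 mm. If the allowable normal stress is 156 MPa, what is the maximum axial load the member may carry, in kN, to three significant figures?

14.8 kN

A = 95.03 mm².
P_max = σ_allow · A = 156 · 95.03 = 14830 N = 14.83 kN.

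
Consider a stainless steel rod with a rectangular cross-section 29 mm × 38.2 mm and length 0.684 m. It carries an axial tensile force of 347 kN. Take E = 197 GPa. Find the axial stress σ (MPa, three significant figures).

313 MPa

A = 1108 mm².
σ = N/A = 347000/1108 = 313.2 MPa.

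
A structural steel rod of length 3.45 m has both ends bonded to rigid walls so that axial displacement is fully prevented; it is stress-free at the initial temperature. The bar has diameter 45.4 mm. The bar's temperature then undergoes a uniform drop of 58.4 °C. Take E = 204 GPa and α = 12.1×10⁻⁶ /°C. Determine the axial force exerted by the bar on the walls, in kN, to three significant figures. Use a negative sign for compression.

233 kN

Free thermal expansion αLΔT = 12.1e-6 · 3450 · -58.4 = -2.438 mm.
The walls impose strain ε = −(-2.438)/3450 = 7.0664e-04; σ = Eε = 204000 · 7.0664e-04 = 144.2 MPa.
Wall reaction R = σ·A = 144.2·1619 = 233400 N = 233.4 kN.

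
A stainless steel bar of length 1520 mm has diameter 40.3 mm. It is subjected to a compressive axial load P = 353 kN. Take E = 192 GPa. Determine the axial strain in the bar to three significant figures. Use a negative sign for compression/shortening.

A = 1276 mm².
σ = N/A = -276.7 MPa; ε = σ/E = -276.7/192000 = -1.441e-03.

-0.00144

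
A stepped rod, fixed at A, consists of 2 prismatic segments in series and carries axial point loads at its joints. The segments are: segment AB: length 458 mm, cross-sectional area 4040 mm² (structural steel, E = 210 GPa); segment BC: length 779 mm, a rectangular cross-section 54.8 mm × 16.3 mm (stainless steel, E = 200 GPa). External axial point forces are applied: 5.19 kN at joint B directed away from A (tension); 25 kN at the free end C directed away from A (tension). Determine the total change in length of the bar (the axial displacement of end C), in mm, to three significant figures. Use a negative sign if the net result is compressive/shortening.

0.125 mm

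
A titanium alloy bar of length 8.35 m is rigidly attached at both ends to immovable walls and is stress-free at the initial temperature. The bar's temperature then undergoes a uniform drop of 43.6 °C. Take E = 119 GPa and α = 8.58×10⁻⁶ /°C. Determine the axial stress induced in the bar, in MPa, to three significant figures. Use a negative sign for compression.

44.5 MPa

Free thermal expansion αLΔT = 8.58e-6 · 8350 · -43.6 = -3.124 mm.
The walls impose strain ε = −(-3.124)/8350 = 3.7409e-04; σ = Eε = 119000 · 3.7409e-04 = 44.52 MPa.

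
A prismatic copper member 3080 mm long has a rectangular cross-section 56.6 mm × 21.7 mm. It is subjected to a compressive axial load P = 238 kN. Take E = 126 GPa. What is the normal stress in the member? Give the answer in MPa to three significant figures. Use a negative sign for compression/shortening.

-194 MPa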